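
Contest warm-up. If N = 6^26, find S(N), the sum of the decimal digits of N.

6^26 = 170581728179578208256
Sum of its 21 digits: 99.

99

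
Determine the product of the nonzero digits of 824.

64

8×2×4 = 64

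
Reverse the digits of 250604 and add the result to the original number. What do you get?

656656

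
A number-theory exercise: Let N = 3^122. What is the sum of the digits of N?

306

3^122 = 16173092699229880893718618465586445357583280647840659957609
Sum of its 59 digits: 306.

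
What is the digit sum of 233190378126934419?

75

2+3+3+1+9+0+3+7+8+1+2+6+9+3+4+4+1+9 = 75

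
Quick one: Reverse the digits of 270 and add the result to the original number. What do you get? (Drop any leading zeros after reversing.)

Reverse of 270 is 72.
270 + 72 = 342

342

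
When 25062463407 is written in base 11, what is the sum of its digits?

57

25062463407 in base 11 is A6A111A783.
Digit sum: 10+6+10+1+1+1+10+7+8+3 = 57.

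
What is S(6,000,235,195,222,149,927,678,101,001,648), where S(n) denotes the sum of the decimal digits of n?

6+0+0+0+2+3+5+1+9+5+2+2+2+1+4+9+9+2+7+6+7+8+1+0+1+0+0+1+6+4+8 = 111

111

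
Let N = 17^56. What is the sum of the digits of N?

17^56 = 803784444631904346795840040159891735261368357513214245352923986167681
Sum of its 69 digits: 307.

307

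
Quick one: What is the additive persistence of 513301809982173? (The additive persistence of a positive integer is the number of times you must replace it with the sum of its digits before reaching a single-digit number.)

513301809982173 → 60 → 6 (2 steps)

2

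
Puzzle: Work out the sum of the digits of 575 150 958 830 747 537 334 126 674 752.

5+7+5+1+5+0+9+5+8+8+3+0+7+4+7+5+3+7+3+3+4+1+2+6+6+7+4+7+5+2 = 139

139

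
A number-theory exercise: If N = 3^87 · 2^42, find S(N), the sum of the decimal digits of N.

234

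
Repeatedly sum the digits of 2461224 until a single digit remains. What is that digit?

3

2+4+6+1+2+2+4 = 21
2+1 = 3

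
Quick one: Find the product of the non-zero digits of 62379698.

979776

6×2×3×7×9×6×9×8 = 979776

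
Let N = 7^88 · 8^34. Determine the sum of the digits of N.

457

7^88 · 8^34 = 1184914677170690948812035029592938002812880655110164195839292052755055787433267300098064144544495990472704
Sum of its 106 digits: 457.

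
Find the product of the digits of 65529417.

6×5×5×2×9×4×1×7 = 75600

75600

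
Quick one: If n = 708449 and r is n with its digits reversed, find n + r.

Reverse of 708449 is 944807.
708449 + 944807 = 1653256

1653256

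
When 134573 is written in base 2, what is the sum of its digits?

9

134573 in base 2 is 100000110110101101.
Digit sum: 1+0+0+0+0+0+1+1+0+1+1+0+1+0+1+1+0+1 = 9.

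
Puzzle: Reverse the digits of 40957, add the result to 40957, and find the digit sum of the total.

23

Reversal of 40957 is 75904; 40957 + 75904 = 116861.
Digit sum of 116861: 1+1+6+8+6+1 = 23.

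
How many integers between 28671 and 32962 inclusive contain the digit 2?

The integers in [28671, 32962] that contain the digit 2: 28671, 28672, 28673, 28674, 28675, 28676, …, 32961, 32962.
2834 qualify.

2834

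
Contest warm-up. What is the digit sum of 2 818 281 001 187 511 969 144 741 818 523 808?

142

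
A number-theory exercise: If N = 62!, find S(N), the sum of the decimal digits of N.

62! = 31469973260387937525653122354950764088012280797258232192163168247821107200000000000000
Sum of its 86 digits: 306.

306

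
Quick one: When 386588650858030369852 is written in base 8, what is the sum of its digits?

82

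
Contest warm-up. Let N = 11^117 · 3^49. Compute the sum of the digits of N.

648

11^117 · 3^49 = 16668082630880460923255716782395581906762676134992415720609066380851002266572928298859971705023368333998912636004485221235048670347115320698150993
Sum of its 146 digits: 648.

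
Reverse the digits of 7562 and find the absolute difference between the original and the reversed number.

Reverse of 7562 is 2657.
|7562 − 2657| = 4905

4905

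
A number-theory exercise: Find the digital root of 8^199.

8

The digital root of n equals n mod 9 (or 9 when 9 | n), so we need 8^199 mod 9.
8^199 ≡ 8 (mod 9), so the digital root is 8.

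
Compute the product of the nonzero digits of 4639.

648

4×6×3×9 = 648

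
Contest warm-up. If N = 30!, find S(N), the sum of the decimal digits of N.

30! = 265252859812191058636308480000000
Sum of its 33 digits: 117.

117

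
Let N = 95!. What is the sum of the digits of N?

95! = 10329978488239059262599702099394727095397746340117372869212250571234293987594703124871765375385424468563282236864226607350415360000000000000000000000
Sum of its 149 digits: 585.

585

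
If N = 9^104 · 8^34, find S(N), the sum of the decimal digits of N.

567

9^104 · 8^34 = 8836505241827753486529316715248491282308133370275131282139499768408642023013896088189330207018242965786272693094706781271038623744
Sum of its 130 digits: 567.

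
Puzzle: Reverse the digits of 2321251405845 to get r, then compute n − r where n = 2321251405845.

-3163790115387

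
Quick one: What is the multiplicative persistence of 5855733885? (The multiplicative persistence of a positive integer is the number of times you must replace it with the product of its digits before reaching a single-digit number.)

2

5855733885 → 20160000 → 0 (2 steps)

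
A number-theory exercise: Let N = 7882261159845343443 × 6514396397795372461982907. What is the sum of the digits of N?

7882261159845343443 × 6514396397795372461982907 = 51348173706178879867005209734489230210528801
Sum of its 44 digits: 189.

189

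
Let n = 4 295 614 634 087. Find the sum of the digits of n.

4+2+9+5+6+1+4+6+3+4+0+8+7 = 59

59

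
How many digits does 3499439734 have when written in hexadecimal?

8

3499439734 in base 16 is D0953676, which has 8 digits.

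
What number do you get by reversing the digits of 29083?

Reversing 29083 gives 38092.

38092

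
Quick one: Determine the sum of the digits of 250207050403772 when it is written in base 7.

56

250207050403772 in base 7 is 103462601646320660.
Digit sum: 1+0+3+4+6+2+6+0+1+6+4+6+3+2+0+6+6+0 = 56.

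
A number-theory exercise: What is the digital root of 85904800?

7

8+5+9+0+4+8+0+0 = 34
3+4 = 7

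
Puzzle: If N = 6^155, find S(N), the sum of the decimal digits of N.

6^155 = 4106235085356176790881933410001953374457349698379717405707288768610021327226311378205681072732760890756998910318294859776
Sum of its 121 digits: 549.

549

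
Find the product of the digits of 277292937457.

2×7×7×2×9×2×9×3×7×4×5×7 = 93350880

93350880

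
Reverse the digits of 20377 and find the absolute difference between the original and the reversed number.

56925

Reverse of 20377 is 77302.
|20377 − 77302| = 56925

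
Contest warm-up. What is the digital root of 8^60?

1

The digital root of n equals n mod 9 (or 9 when 9 | n), so we need 8^60 mod 9.
8^60 ≡ 1 (mod 9), so the digital root is 1.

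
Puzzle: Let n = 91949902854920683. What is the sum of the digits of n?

9+1+9+4+9+9+0+2+8+5+4+9+2+0+6+8+3 = 88

88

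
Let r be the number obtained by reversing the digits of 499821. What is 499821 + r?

628815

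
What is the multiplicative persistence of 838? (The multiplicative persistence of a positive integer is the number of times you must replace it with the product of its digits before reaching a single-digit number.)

3

838 → 192 → 18 → 8 (3 steps)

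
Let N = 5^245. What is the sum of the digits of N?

713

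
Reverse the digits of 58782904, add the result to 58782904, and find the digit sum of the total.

50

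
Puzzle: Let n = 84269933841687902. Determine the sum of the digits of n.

89

8+4+2+6+9+9+3+3+8+4+1+6+8+7+9+0+2 = 89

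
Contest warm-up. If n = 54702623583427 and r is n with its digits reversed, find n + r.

127141156204172

Reverse of 54702623583427 is 72438532620745.
54702623583427 + 72438532620745 = 127141156204172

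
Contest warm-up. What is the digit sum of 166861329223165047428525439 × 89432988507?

166861329223165047428525439 × 89432988507 = 14922907338678062924839425490044129573
Sum of its 38 digits: 171.

171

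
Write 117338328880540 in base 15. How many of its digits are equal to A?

117338328880540 in base 15 is D8738C50AD7A.
The digit A appears 2 times.

2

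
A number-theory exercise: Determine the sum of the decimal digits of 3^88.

198

3^88 = 969773729787523602876821942164080815560161
Sum of its 42 digits: 198.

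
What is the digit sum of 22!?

72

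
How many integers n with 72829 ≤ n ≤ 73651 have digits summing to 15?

21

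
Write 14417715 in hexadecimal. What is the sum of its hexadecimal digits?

14417715 in base 16 is DBFF33.
Digit sum: 13+11+15+15+3+3 = 60.

60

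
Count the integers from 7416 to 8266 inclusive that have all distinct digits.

The integers in [7416, 8266] that have all distinct digits: 7416, 7418, 7419, 7420, 7421, 7423, …, 8264, 8265.
421 qualify.

421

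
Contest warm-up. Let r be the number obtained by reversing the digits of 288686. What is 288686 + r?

Reverse of 288686 is 686882.
288686 + 686882 = 975568

975568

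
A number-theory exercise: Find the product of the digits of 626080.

0

6×2×6×0×8×0 = 0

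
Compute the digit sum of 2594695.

40

2+5+9+4+6+9+5 = 40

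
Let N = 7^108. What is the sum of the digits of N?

7^108 = 18646113417161314493261616803956698971446415858248583415929120740302154318206422517221824801
Sum of its 92 digits: 370.

370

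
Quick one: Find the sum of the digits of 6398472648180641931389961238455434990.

182

6+3+9+8+4+7+2+6+4+8+1+8+0+6+4+1+9+3+1+3+8+9+9+6+1+2+3+8+4+5+5+4+3+4+9+9+0 = 182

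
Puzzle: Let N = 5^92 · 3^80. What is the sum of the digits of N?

5^92 · 3^80 = 2984975538469351457148027006363869177429513801529973617598424408259294438039432861842215061187744140625
Sum of its 103 digits: 468.

468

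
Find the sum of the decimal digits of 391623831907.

52

3+9+1+6+2+3+8+3+1+9+0+7 = 52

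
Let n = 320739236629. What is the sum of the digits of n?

52

3+2+0+7+3+9+2+3+6+6+2+9 = 52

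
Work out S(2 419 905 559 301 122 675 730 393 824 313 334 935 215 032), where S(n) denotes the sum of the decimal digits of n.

2+4+1+9+9+0+5+5+5+9+3+0+1+1+2+2+6+7+5+7+3+0+3+9+3+8+2+4+3+1+3+3+3+4+9+3+5+2+1+5+0+3+2 = 162

162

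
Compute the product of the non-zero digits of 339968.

3×3×9×9×6×8 = 34992

34992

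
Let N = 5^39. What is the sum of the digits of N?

134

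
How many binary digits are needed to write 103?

103 in base 2 is 1100111, which has 7 digits.

7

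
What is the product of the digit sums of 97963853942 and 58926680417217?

4290

S(97963853942) = 9+7+9+6+3+8+5+3+9+4+2 = 65.
S(58926680417217) = 5+8+9+2+6+6+8+0+4+1+7+2+1+7 = 66.
65 · 66 = 4290.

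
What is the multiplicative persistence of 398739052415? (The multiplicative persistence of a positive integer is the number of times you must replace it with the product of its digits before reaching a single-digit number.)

398739052415 → 0 (1 step)

1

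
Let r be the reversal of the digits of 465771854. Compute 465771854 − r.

7594290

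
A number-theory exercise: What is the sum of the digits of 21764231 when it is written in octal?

20

21764231 in base 8 is 123014207.
Digit sum: 1+2+3+0+1+4+2+0+7 = 20.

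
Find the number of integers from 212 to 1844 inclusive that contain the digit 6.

469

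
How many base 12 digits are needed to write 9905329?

7

9905329 in base 12 is 3398301, which has 7 digits.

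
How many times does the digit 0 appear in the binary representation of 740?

5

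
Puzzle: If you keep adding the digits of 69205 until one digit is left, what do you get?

6+9+2+0+5 = 22
2+2 = 4
(Equivalently, 69205 mod 9 = 4.)

4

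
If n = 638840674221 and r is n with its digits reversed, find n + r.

Reverse of 638840674221 is 122476048836.
638840674221 + 122476048836 = 761316723057

761316723057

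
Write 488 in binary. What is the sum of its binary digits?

488 in base 2 is 111101000.
Digit sum: 1+1+1+1+0+1+0+0+0 = 5.

5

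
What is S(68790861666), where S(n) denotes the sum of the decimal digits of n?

63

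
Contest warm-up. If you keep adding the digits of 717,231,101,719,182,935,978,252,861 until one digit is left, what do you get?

7+1+7+2+3+1+1+0+1+7+1+9+1+8+2+9+3+5+9+7+8+2+5+2+8+6+1 = 116
1+1+6 = 8
(Equivalently, 717,231,101,719,182,935,978,252,861 mod 9 = 8.)

8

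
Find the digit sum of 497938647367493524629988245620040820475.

191

4+9+7+9+3+8+6+4+7+3+6+7+4+9+3+5+2+4+6+2+9+9+8+8+2+4+5+6+2+0+0+4+0+8+2+0+4+7+5 = 191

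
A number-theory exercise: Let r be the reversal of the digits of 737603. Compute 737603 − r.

430866

Reverse of 737603 is 306737.
737603 − 306737 = 430866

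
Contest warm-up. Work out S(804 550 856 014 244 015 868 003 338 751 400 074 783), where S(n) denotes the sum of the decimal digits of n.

8+0+4+5+5+0+8+5+6+0+1+4+2+4+4+0+1+5+8+6+8+0+0+3+3+3+8+7+5+1+4+0+0+0+7+4+7+8+3 = 147

147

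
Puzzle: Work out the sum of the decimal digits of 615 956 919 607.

64

6+1+5+9+5+6+9+1+9+6+0+7 = 64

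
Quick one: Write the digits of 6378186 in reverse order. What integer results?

Reversing 6378186 gives 6818736.

6818736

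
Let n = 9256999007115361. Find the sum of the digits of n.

9+2+5+6+9+9+9+0+0+7+1+1+5+3+6+1 = 73

73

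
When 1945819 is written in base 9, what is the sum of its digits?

27

1945819 in base 9 is 3585141.
Digit sum: 3+5+8+5+1+4+1 = 27.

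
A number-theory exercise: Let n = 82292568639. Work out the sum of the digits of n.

60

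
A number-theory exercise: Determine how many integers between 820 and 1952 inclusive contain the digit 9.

341

The integers in [820, 1952] that contain the digit 9: 829, 839, 849, 859, 869, 879, …, 1951, 1952.
341 qualify.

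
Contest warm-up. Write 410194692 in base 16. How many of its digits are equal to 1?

2

410194692 in base 16 is 18731304.
The digit 1 appears 2 times.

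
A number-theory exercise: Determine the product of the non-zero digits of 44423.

4×4×4×2×3 = 384

384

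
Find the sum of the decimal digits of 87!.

87! = 2107757298379527717213600518699389595229783738061356212322972511214654115727593174080683423236414793504734471782400000000000000000000
Sum of its 133 digits: 495.

495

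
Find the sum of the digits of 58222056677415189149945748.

5+8+2+2+2+0+5+6+6+7+7+4+1+5+1+8+9+1+4+9+9+4+5+7+4+8 = 129

129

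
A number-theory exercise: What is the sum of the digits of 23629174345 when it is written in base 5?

23629174345 in base 5 is 341343032034340.
Digit sum: 3+4+1+3+4+3+0+3+2+0+3+4+3+4+0 = 37.

37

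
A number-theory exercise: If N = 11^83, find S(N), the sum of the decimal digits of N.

11^83 = 272642068561325511040414333102035297723974312150221630961592079858794196687001936022131
Sum of its 87 digits: 329.

329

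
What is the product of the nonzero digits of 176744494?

677376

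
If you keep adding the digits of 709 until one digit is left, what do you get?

7

7+0+9 = 16
1+6 = 7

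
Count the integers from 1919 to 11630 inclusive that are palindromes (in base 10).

98

The integers in [1919, 11630] that are palindromes (in base 10): 1991, 2002, 2112, 2222, 2332, 2442, …, 11511, 11611.
98 qualify.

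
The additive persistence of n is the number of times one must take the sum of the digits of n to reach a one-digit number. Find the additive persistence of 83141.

2

83141 → 17 → 8 (2 steps)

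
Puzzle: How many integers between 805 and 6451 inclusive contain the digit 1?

2293

The integers in [805, 6451] that contain the digit 1: 810, 811, 812, 813, 814, 815, …, 6441, 6451.
2293 qualify.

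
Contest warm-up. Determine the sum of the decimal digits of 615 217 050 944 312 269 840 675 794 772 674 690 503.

6+1+5+2+1+7+0+5+0+9+4+4+3+1+2+2+6+9+8+4+0+6+7+5+7+9+4+7+7+2+6+7+4+6+9+0+5+0+3 = 173

173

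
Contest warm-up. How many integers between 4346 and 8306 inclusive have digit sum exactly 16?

256

The integers in [4346, 8306] that have digit sum exactly 16: 4354, 4363, 4372, 4381, 4390, 4408, …, 8260, 8305.
256 qualify.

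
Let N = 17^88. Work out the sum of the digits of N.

17^88 = 1903290506131989107938425231177804232857273673377419454612921974633741991360936510281780681016390527054739841
Sum of its 109 digits: 469.

469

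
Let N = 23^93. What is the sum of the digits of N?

23^93 = 4372086539555000980287127355506913371582046817861840506438445979231555384501134266855234221725830165364561372235140990139433783
Sum of its 127 digits: 530.

530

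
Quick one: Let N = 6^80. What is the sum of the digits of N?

6^80 = 178689910246017054531432477289437798228285773001601743140683776
Sum of its 63 digits: 279.

279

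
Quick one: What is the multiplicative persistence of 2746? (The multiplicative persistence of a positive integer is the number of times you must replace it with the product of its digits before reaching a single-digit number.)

4

2746 → 336 → 54 → 20 → 0 (4 steps)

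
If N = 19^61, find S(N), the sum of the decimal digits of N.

19^61 = 1009182377334463854299016863304292593457846949666215857593939531658264652789219
Sum of its 79 digits: 388.

388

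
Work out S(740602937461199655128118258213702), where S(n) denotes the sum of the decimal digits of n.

135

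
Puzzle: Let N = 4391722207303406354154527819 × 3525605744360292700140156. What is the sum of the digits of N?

4391722207303406354154527819 × 3525605744360292700140156 = 15483481041703553645308131754496499602105503300999764
Sum of its 53 digits: 219.

219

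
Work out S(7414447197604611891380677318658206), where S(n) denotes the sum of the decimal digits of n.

154

7+4+1+4+4+4+7+1+9+7+6+0+4+6+1+1+8+9+1+3+8+0+6+7+7+3+1+8+6+5+8+2+0+6 = 154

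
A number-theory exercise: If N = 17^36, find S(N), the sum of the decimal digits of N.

17^36 = 197770344305988984840145602058543169130838081
Sum of its 45 digits: 199.

199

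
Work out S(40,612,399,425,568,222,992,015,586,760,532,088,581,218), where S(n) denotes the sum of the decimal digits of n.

179

4+0+6+1+2+3+9+9+4+2+5+5+6+8+2+2+2+9+9+2+0+1+5+5+8+6+7+6+0+5+3+2+0+8+8+5+8+1+2+1+8 = 179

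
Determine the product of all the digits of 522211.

40

5×2×2×2×1×1 = 40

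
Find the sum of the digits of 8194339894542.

8+1+9+4+3+3+9+8+9+4+5+4+2 = 69

69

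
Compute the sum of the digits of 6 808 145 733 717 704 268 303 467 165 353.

133

6+8+0+8+1+4+5+7+3+3+7+1+7+7+0+4+2+6+8+3+0+3+4+6+7+1+6+5+3+5+3 = 133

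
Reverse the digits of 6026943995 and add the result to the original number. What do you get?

12020440201

Reverse of 6026943995 is 5993496206.
6026943995 + 5993496206 = 12020440201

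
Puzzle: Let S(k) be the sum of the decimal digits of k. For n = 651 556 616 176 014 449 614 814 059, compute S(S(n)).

First digit sum: 115.
1+1+5 = 7.

7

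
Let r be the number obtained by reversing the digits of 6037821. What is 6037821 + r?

7325127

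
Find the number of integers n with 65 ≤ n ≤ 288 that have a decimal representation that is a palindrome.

The integers in [65, 288] that have a decimal representation that is a palindrome: 66, 77, 88, 99, 101, 111, …, 272, 282.
23 qualify.

23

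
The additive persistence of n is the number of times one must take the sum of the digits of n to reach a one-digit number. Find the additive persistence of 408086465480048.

3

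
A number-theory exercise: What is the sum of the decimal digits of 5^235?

797

5^235 = 181113581576534247350182385817755835613650623962782763791652297798710026371856902294790629039219161989079048785937556593117654657465465106724877841770648956298828125
Sum of its 165 digits: 797.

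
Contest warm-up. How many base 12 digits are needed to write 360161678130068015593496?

22

360161678130068015593496 in base 12 is 79B4067660821B65BB6108, which has 22 digits.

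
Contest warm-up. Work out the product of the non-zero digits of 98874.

16128

9×8×8×7×4 = 16128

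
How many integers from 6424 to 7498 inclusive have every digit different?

543

The integers in [6424, 7498] that have every digit different: 6425, 6427, 6428, 6429, 6430, 6431, …, 7496, 7498.
543 qualify.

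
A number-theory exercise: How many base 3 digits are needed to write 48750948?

17

48750948 in base 3 is 10101201210201200, which has 17 digits.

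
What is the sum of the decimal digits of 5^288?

5^288 = 2010764683385948796148028192762378503362648273919774541869690518399838312334014814806056093301691167652734390913078017438993579462829964862589958071955031430042871998242759445929550565779209136962890625
Sum of its 202 digits: 964.

964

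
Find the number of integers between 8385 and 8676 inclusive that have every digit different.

167

The integers in [8385, 8676] that have every digit different: 8390, 8391, 8392, 8394, 8395, 8396, …, 8674, 8675.
167 qualify.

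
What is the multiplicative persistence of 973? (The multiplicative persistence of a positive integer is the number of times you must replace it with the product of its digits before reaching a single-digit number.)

973 → 189 → 72 → 14 → 4 (4 steps)

4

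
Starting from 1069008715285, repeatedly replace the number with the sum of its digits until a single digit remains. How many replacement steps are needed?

1069008715285 → 52 → 7 (2 steps)

2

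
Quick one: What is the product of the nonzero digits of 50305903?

5×3×5×9×3 = 2025

2025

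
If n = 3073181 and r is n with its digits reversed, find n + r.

4886884

Reverse of 3073181 is 1813703.
3073181 + 1813703 = 4886884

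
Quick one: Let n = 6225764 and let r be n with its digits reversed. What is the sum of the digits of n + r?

28

Reversal of 6225764 is 4675226; 6225764 + 4675226 = 10900990.
Digit sum of 10900990: 1+0+9+0+0+9+9+0 = 28.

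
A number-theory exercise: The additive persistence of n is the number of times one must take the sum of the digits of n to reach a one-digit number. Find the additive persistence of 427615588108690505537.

427615588108690505537 → 95 → 14 → 5 (3 steps)

3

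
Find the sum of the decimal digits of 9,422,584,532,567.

9+4+2+2+5+8+4+5+3+2+5+6+7 = 62

62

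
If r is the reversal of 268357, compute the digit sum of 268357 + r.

17

Reversal of 268357 is 753862; 268357 + 753862 = 1022219.
Digit sum of 1022219: 1+0+2+2+2+1+9 = 17.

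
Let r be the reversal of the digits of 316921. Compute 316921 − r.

187308

Reverse of 316921 is 129613.
316921 − 129613 = 187308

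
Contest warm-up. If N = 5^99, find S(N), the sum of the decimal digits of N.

5^99 = 1577721810442023610823457130565572459346412870218046009540557861328125
Sum of its 70 digits: 269.

269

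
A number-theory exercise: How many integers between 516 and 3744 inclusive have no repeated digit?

The integers in [516, 3744] that have no repeated digit: 516, 517, 518, 519, 520, 521, …, 3741, 3742.
1716 qualify.

1716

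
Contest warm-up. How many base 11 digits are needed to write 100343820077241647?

100343820077241647 in base 11 is 220266A7127678605, which has 17 digits.

17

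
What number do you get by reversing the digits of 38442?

Reversing 38442 gives 24483.

24483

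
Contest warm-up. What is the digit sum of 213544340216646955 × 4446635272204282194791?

213544340216646955 × 4446635272204282194791 = 949553795386933778179049408402187011405
Sum of its 39 digits: 185.

185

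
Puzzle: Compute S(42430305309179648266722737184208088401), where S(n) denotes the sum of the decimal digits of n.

154

4+2+4+3+0+3+0+5+3+0+9+1+7+9+6+4+8+2+6+6+7+2+2+7+3+7+1+8+4+2+0+8+0+8+8+4+0+1 = 154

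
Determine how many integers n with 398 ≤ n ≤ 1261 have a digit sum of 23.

The integers in [398, 1261] that have a digit sum of 23: 599, 689, 698, 779, 788, 797, …, 986, 995.
15 qualify.

15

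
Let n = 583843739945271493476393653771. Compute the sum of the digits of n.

155

5+8+3+8+4+3+7+3+9+9+4+5+2+7+1+4+9+3+4+7+6+3+9+3+6+5+3+7+7+1 = 155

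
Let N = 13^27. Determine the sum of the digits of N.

13^27 = 1192533292512492016559195008117
Sum of its 31 digits: 118.

118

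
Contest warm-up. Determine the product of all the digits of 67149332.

27216

6×7×1×4×9×3×3×2 = 27216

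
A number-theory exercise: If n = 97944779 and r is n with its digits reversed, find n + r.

Reverse of 97944779 is 97744979.
97944779 + 97744979 = 195689758

195689758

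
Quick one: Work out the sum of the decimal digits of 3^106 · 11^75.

585

3^106 · 11^75 = 477864080409139671303866463928950037162832347924997039250010422935387469005599855576203629078433540760414294429774633077822107979
Sum of its 129 digits: 585.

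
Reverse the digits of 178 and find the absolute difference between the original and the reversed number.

Reverse of 178 is 871.
|178 − 871| = 693

693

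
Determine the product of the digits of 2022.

0

2×0×2×2 = 0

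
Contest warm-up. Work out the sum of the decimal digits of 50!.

50! = 30414093201713378043612608166064768844377641568960512000000000000
Sum of its 65 digits: 216.

216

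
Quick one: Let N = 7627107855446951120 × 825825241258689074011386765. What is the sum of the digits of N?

7627107855446951120 × 825825241258689074011386765 = 6298658184830521039899765646135691282369926800
Sum of its 46 digits: 228.

228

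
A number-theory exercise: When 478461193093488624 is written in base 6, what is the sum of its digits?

478461193093488624 in base 6 is 33451042005412153514240.
Digit sum: 3+3+4+5+1+0+4+2+0+0+5+4+1+2+1+5+3+5+1+4+2+4+0 = 59.

59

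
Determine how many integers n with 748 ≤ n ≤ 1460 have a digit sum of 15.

50

The integers in [748, 1460] that have a digit sum of 15: 753, 762, 771, 780, 807, 816, …, 1446, 1455.
50 qualify.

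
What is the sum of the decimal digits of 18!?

18! = 6402373705728000
Sum of its 16 digits: 54.

54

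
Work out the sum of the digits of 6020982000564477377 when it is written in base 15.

123

6020982000564477377 in base 15 is DB3ABDE36537E352.
Digit sum: 13+11+3+10+11+13+14+3+6+5+3+7+14+3+5+2 = 123.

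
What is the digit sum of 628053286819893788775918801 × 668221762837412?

628053286819893788775918801 × 668221762837412 = 419678874474620163211121181819567076983012
Sum of its 42 digits: 177.

177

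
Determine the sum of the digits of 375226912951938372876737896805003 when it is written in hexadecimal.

158

375226912951938372876737896805003 in base 16 is 1280078BB3B40AD278325C20728B.
Digit sum: 1+2+8+0+0+7+8+11+11+3+11+4+0+10+13+2+7+8+3+2+5+12+2+0+7+2+8+11 = 158.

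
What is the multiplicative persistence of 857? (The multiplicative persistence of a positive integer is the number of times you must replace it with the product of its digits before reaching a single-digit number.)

2

857 → 280 → 0 (2 steps)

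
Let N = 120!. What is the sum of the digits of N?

783

120! = 6689502913449127057588118054090372586752746333138029810295671352301633557244962989366874165271984981308157637893214090552534408589408121859898481114389650005964960521256960000000000000000000000000000
Sum of its 199 digits: 783.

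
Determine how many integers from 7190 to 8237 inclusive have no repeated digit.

The integers in [7190, 8237] that have no repeated digit: 7190, 7192, 7193, 7194, 7195, 7196, …, 8236, 8237.
531 qualify.

531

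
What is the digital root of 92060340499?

9+2+0+6+0+3+4+0+4+9+9 = 46
4+6 = 10
1+0 = 1

1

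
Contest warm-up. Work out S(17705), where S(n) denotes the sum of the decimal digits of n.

20

1+7+7+0+5 = 20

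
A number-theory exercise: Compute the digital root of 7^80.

The digital root of n equals n mod 9 (or 9 when 9 | n), so we need 7^80 mod 9.
7^80 ≡ 4 (mod 9), so the digital root is 4.

4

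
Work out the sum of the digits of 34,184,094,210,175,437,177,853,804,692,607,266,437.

164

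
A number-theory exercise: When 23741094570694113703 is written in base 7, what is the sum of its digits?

73

23741094570694113703 in base 7 is 60335164234300045244356.
Digit sum: 6+0+3+3+5+1+6+4+2+3+4+3+0+0+0+4+5+2+4+4+3+5+6 = 73.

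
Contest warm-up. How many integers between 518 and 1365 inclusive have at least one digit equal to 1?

452

The integers in [518, 1365] that have at least one digit equal to 1: 518, 519, 521, 531, 541, 551, …, 1364, 1365.
452 qualify.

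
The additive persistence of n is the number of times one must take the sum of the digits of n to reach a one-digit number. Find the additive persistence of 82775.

3

82775 → 29 → 11 → 2 (3 steps)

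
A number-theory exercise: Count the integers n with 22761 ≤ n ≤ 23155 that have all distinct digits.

The integers in [22761, 23155] that have all distinct digits: 23014, 23015, 23016, 23017, 23018, 23019, …, 23150, 23154.
56 qualify.

56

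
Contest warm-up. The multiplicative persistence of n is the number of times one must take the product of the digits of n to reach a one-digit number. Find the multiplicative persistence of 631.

631 → 18 → 8 (2 steps)

2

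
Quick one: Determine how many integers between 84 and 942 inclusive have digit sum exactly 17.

The integers in [84, 942] that have digit sum exactly 17: 89, 98, 179, 188, 197, 269, …, 926, 935.
58 qualify.

58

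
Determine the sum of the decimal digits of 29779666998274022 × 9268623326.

29779666998274022 × 9268623326 = 276016516180715002049037172
Sum of its 27 digits: 91.

91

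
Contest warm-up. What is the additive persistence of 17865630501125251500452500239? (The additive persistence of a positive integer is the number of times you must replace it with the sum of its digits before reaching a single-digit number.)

17865630501125251500452500239 → 93 → 12 → 3 (3 steps)

3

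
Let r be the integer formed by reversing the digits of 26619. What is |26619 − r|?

65043

Reverse of 26619 is 91662.
|26619 − 91662| = 65043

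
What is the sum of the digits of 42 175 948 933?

4+2+1+7+5+9+4+8+9+3+3 = 55

55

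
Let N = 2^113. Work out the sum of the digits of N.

158

2^113 = 10384593717069655257060992658440192
Sum of its 35 digits: 158.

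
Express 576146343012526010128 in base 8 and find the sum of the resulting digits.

103

576146343012526010128 in base 8 is 76356427746515576227420.
Digit sum: 7+6+3+5+6+4+2+7+7+4+6+5+1+5+5+7+6+2+2+7+4+2+0 = 103.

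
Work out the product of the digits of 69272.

1512

6×9×2×7×2 = 1512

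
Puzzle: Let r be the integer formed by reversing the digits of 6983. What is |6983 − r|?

3087

Reverse of 6983 is 3896.
|6983 − 3896| = 3087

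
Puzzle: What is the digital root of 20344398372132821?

2+0+3+4+4+3+9+8+3+7+2+1+3+2+8+2+1 = 62
6+2 = 8

8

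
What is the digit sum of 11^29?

11^29 = 1586309297171491574414436704891
Sum of its 31 digits: 140.

140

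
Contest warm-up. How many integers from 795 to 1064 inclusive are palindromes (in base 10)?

22

The integers in [795, 1064] that are palindromes (in base 10): 797, 808, 818, 828, 838, 848, …, 999, 1001.
22 qualify.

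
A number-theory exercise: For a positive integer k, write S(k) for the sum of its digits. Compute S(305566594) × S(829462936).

S(305566594) = 3+0+5+5+6+6+5+9+4 = 43.
S(829462936) = 8+2+9+4+6+2+9+3+6 = 49.
43 · 49 = 2107.

2107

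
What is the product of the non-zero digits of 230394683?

2×3×3×9×4×6×8×3 = 93312

93312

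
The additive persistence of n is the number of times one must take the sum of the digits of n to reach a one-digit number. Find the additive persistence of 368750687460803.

2

368750687460803 → 71 → 8 (2 steps)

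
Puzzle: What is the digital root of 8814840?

8+8+1+4+8+4+0 = 33
3+3 = 6

6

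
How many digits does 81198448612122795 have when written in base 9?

18

81198448612122795 in base 9 is 477333755613454646, which has 18 digits.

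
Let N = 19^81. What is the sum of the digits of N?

523

19^81 = 37935138777825626081921793537883175111660882975396868589425211875005368072659738180509867983917766065619
Sum of its 104 digits: 523.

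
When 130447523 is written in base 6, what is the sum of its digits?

38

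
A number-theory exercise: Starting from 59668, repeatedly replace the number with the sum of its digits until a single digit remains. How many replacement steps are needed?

2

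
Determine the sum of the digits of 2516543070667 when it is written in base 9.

2516543070667 in base 9 is 8816565677817.
Digit sum: 8+8+1+6+5+6+5+6+7+7+8+1+7 = 75.

75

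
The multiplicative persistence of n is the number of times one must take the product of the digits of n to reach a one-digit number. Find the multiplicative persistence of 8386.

3

8386 → 1152 → 10 → 0 (3 steps)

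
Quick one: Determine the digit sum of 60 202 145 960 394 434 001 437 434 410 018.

6+0+2+0+2+1+4+5+9+6+0+3+9+4+4+3+4+0+0+1+4+3+7+4+3+4+4+1+0+0+1+8 = 102

102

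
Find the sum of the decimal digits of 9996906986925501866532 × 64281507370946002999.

204

9996906986925501866532 × 64281507370946002999 = 642616250166713245864781092896159369729468
Sum of its 42 digits: 204.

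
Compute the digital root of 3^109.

9

The digital root of n equals n mod 9 (or 9 when 9 | n), so we need 3^109 mod 9.
3^109 ≡ 0 (mod 9), so the digital root is 9.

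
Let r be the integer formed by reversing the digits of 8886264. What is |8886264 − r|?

4259376

Reverse of 8886264 is 4626888.
|8886264 − 4626888| = 4259376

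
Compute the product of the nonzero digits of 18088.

1×8×8×8 = 512

512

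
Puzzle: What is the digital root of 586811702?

2

5+8+6+8+1+1+7+0+2 = 38
3+8 = 11
1+1 = 2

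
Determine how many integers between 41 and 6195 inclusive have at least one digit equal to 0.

1650

The integers in [41, 6195] that have at least one digit equal to 0: 50, 60, 70, 80, 90, 100, …, 6180, 6190.
1650 qualify.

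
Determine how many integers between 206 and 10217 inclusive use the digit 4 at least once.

The integers in [206, 10217] that use the digit 4 at least once: 214, 224, 234, 240, 241, 242, …, 10204, 10214.
3440 qualify.

3440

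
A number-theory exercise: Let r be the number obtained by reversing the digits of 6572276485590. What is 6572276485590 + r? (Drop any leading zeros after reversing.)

7528123208346

Reverse of 6572276485590 is 955846722756.
6572276485590 + 955846722756 = 7528123208346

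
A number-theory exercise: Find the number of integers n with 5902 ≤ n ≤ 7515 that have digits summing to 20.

123

The integers in [5902, 7515] that have digits summing to 20: 5906, 5915, 5924, 5933, 5942, 5951, …, 7490, 7508.
123 qualify.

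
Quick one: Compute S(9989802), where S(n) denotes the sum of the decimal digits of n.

45

9+9+8+9+8+0+2 = 45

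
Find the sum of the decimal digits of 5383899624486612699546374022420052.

5+3+8+3+8+9+9+6+2+4+4+8+6+6+1+2+6+9+9+5+4+6+3+7+4+0+2+2+4+2+0+0+5+2 = 154

154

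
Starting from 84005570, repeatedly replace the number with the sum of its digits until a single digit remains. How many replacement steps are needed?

84005570 → 29 → 11 → 2 (3 steps)

3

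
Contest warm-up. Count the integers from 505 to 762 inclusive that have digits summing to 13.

The integers in [505, 762] that have digits summing to 13: 508, 517, 526, 535, 544, 553, …, 751, 760.
24 qualify.

24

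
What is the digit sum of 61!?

61! = 507580213877224798800856812176625227226004528988036003099405939480985600000000000000
Sum of its 84 digits: 315.

315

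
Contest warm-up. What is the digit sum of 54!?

54! = 230843697339241380472092742683027581083278564571807941132288000000000000
Sum of its 72 digits: 261.

261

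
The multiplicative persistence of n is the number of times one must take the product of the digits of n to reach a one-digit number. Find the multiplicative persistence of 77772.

77772 → 4802 → 0 (2 steps)

2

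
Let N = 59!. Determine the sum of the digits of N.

324

59! = 138683118545689835737939019720389406345902876772687432540821294940160000000000000
Sum of its 81 digits: 324.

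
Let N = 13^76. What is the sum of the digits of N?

373

13^76 = 4567670582442193947864991227040415146907847827011028107288341170589333726902179992241
Sum of its 85 digits: 373.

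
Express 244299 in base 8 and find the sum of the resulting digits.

244299 in base 8 is 735113.
Digit sum: 7+3+5+1+1+3 = 20.

20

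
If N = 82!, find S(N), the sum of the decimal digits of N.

82! = 475364333701284174842138206989404946643813294067993328617160934076743994734899148613007131808479167119360000000000000000000
Sum of its 123 digits: 477.

477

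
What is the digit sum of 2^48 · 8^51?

269

2^48 · 8^51 = 3213876088517980551083924184682325205044405987565585670602752
Sum of its 61 digits: 269.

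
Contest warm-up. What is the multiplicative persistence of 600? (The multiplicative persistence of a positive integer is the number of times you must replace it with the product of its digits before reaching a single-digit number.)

1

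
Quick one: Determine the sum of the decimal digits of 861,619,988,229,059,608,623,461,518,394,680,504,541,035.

8+6+1+6+1+9+9+8+8+2+2+9+0+5+9+6+0+8+6+2+3+4+6+1+5+1+8+3+9+4+6+8+0+5+0+4+5+4+1+0+3+5 = 190

190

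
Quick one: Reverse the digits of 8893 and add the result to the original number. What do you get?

Reverse of 8893 is 3988.
8893 + 3988 = 12881

12881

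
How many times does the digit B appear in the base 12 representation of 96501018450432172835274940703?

3

96501018450432172835274940703 in base 12 is 851A92911314AA40BB23737333B.
The digit B appears 3 times.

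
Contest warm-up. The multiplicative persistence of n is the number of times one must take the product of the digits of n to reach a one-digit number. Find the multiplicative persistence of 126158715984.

2

126158715984 → 4838400 → 0 (2 steps)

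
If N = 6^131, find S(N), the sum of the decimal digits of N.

6^131 = 866590253542288183694051531743727863541126937352231440806438030493578436223913165685106824007076806656
Sum of its 102 digits: 432.

432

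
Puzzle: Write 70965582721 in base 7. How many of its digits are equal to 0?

70965582721 in base 7 is 5061410333425.
The digit 0 appears 2 times.

2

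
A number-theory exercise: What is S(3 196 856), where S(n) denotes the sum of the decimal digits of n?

38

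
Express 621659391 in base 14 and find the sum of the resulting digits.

621659391 in base 14 is 5C7C4383.
Digit sum: 5+12+7+12+4+3+8+3 = 54.

54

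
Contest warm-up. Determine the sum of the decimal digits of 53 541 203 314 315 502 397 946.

85

5+3+5+4+1+2+0+3+3+1+4+3+1+5+5+0+2+3+9+7+9+4+6 = 85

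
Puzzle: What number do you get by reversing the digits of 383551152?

251155383

Reversing 383551152 gives 251155383.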